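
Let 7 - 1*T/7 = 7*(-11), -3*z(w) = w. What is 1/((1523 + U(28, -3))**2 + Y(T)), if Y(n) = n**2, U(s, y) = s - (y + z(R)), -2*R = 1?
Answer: 36/99365113 ≈ 3.6230e-7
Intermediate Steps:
R = -1/2 (R = -1/2*1 = -1/2 ≈ -0.50000)
z(w) = -w/3
U(s, y) = -1/6 + s - y (U(s, y) = s - (y - 1/3*(-1/2)) = s - (y + 1/6) = s - (1/6 + y) = s + (-1/6 - y) = -1/6 + s - y)
T = 588 (T = 49 - 49*(-11) = 49 - 7*(-77) = 49 + 539 = 588)
1/((1523 + U(28, -3))**2 + Y(T)) = 1/((1523 + (-1/6 + 28 - 1*(-3)))**2 + 588**2) = 1/((1523 + (-1/6 + 28 + 3))**2 + 345744) = 1/((1523 + 185/6)**2 + 345744) = 1/((9323/6)**2 + 345744) = 1/(86918329/36 + 345744) = 1/(99365113/36) = 36/99365113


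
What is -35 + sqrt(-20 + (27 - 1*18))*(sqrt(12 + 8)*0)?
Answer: -35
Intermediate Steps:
-35 + sqrt(-20 + (27 - 1*18))*(sqrt(12 + 8)*0) = -35 + sqrt(-20 + (27 - 18))*(sqrt(20)*0) = -35 + sqrt(-20 + 9)*((2*sqrt(5))*0) = -35 + sqrt(-11)*0 = -35 + (I*sqrt(11))*0 = -35 + 0 = -35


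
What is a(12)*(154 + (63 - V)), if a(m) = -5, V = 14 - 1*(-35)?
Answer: -840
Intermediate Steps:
V = 49 (V = 14 + 35 = 49)
a(12)*(154 + (63 - V)) = -5*(154 + (63 - 1*49)) = -5*(154 + (63 - 49)) = -5*(154 + 14) = -5*168 = -840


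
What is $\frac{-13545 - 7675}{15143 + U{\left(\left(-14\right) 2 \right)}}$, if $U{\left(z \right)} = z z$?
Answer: $- \frac{21220}{15927} \approx -1.3323$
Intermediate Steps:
$U{\left(z \right)} = z^{2}$
$\frac{-13545 - 7675}{15143 + U{\left(\left(-14\right) 2 \right)}} = \frac{-13545 - 7675}{15143 + \left(\left(-14\right) 2\right)^{2}} = - \frac{21220}{15143 + \left(-28\right)^{2}} = - \frac{21220}{15143 + 784} = - \frac{21220}{15927}$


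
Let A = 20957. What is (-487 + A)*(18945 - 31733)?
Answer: -261770360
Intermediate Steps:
(-487 + A)*(18945 - 31733) = (-487 + 20957)*(18945 - 31733) = 20470*(-12788) = -261770360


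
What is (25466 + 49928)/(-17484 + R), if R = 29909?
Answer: 75394/12425 ≈ 6.0679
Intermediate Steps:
(25466 + 49928)/(-17484 + R) = (25466 + 49928)/(-17484 + 29909) = 75394/12425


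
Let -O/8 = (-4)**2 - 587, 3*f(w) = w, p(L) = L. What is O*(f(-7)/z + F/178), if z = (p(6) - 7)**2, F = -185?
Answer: -4113484/267 ≈ -15406.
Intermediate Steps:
f(w) = w/3
O = 4568 (O = -8*((-4)**2 - 587) = -8*(16 - 587) = -8*(-571) = 4568)
z = 1 (z = (6 - 7)**2 = (-1)**2 = 1)
O*(f(-7)/z + F/178) = 4568*(((1/3)*(-7))/1 - 185/178) = 4568*(-7/3*1 - 185*1/178) = 4568*(-7/3 - 185/178) = 4568*(-1801/534) = -4113484/267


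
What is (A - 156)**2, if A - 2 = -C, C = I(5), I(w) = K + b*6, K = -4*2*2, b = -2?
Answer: 15876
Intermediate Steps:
K = -16 (K = -8*2 = -16)
I(w) = -28 (I(w) = -16 - 2*6 = -16 - 12 = -28)
C = -28
A = 30 (A = 2 - 1*(-28) = 2 + 28 = 30)
(A - 156)**2 = (30 - 156)**2 = (-126)**2 = 15876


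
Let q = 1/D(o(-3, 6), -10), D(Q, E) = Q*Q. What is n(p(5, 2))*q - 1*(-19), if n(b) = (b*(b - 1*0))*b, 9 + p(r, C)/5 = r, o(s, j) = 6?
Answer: -1829/9 ≈ -203.22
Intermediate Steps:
p(r, C) = -45 + 5*r
D(Q, E) = Q**2
n(b) = b**3 (n(b) = (b*(b + 0))*b = (b*b)*b = b**2*b = b**3)
q = 1/36 (q = 1/(6**2) = 1/36 ≈ 0.027778)
n(p(5, 2))*q - 1*(-19) = (-45 + 5*5)**3*(1/36) - 1*(-19) = (-45 + 25)**3*(1/36) + 19 = (-20)**3*(1/36) + 19 = -8000*1/36 + 19 = -2000/9 + 19 = -1829/9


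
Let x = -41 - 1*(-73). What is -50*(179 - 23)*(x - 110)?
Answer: 608400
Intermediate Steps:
x = 32 (x = -41 + 73 = 32)
-50*(179 - 23)*(x - 110) = -50*(179 - 23)*(32 - 110) = -7800*(-78) = -50*(-12168) = 608400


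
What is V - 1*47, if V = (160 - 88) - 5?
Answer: 20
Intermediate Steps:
V = 67 (V = 72 - 5 = 67)
V - 1*47 = 67 - 1*47 = 67 - 47 = 20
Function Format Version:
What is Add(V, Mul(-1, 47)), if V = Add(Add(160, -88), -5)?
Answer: 20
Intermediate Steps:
V = 67 (V = Add(72, -5) = 67)
Add(V, Mul(-1, 47)) = Add(67, Mul(-1, 47)) = Add(67, -47) = 20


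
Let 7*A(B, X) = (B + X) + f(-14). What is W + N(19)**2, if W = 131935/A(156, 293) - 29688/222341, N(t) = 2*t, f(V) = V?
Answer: 68998056061/19343667 ≈ 3567.0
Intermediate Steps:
A(B, X) = -2 + B/7 + X/7 (A(B, X) = ((B + X) - 14)/7 = (-14 + B + X)/7 = -2 + B/7 + X/7)
W = 41065800913/19343667 (W = 131935/(-2 + (1/7)*156 + (1/7)*293) - 29688/222341 = 131935/(-2 + 156/7 + 293/7) - 29688*1/222341 = 131935/(435/7) - 29688/222341 = 131935*(7/435) - 29688/222341 = 184709/87 - 29688/222341 = 41065800913/19343667 ≈ 2123.0)
W + N(19)**2 = 41065800913/19343667 + (2*19)**2 = 41065800913/19343667 + 38**2 = 41065800913/19343667 + 1444 = 68998056061/19343667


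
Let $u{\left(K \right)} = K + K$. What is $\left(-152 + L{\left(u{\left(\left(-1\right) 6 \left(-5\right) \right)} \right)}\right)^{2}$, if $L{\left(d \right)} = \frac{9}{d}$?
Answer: $\frac{9223369}{400} \approx 23058.0$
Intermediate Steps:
$u{\left(K \right)} = 2 K$
$\left(-152 + L{\left(u{\left(\left(-1\right) 6 \left(-5\right) \right)} \right)}\right)^{2} = \left(-152 + \frac{9}{2 \left(-1\right) 6 \left(-5\right)}\right)^{2} = \left(-152 + \frac{9}{2 \left(\left(-6\right) \left(-5\right)\right)}\right)^{2} = \left(-152 + \frac{9}{2 \cdot 30}\right)^{2} = \left(-152 + \frac{9}{60}\right)^{2} = \left(-152 + 9 \cdot \frac{1}{60}\right)^{2} = \left(-152 + \frac{3}{20}\right)^{2} = \left(- \frac{3037}{20}\right)^{2} = \frac{9223369}{400}$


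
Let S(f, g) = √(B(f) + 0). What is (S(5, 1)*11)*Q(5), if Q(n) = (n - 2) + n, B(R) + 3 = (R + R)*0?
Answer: 88*I*√3 ≈ 152.42*I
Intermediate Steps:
B(R) = -3 (B(R) = -3 + (R + R)*0 = -3 + (2*R)*0 = -3 + 0 = -3)
S(f, g) = I*√3 (S(f, g) = √(-3 + 0) = √(-3) = I*√3)
Q(n) = -2 + 2*n (Q(n) = (-2 + n) + n = -2 + 2*n)
(S(5, 1)*11)*Q(5) = ((I*√3)*11)*(-2 + 2*5) = (11*I*√3)*(-2 + 10) = (11*I*√3)*8 = 88*I*√3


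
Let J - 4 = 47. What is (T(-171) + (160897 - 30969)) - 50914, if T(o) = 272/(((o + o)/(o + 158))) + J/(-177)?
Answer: 797273651/10089 ≈ 79024.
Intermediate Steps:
J = 51 (J = 4 + 47 = 51)
T(o) = -17/59 + 136*(158 + o)/o (T(o) = 272/(((o + o)/(o + 158))) + 51/(-177) = 272/(((2*o)/(158 + o))) + 51*(-1/177) = 272/((2*o/(158 + o))) - 17/59 = 272*((158 + o)/(2*o)) - 17/59 = 136*(158 + o)/o - 17/59 = -17/59 + 136*(158 + o)/o)
(T(-171) + (160897 - 30969)) - 50914 = ((8007/59 + 21488/(-171)) + (160897 - 30969)) - 50914 = ((8007/59 + 21488*(-1/171)) + 129928) - 50914 = ((8007/59 - 21488/171) + 129928) - 50914 = (101405/10089 + 129928) - 50914 = 1310944997/10089 - 50914 = 797273651/10089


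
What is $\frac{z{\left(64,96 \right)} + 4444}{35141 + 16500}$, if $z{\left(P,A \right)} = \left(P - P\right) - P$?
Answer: $\frac{4380}{51641} \approx 0.084816$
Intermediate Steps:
$z{\left(P,A \right)} = - P$ ($z{\left(P,A \right)} = 0 - P = - P$)
$\frac{z{\left(64,96 \right)} + 4444}{35141 + 16500} = \frac{\left(-1\right) 64 + 4444}{35141 + 16500} = \frac{-64 + 4444}{51641} = 4380 \cdot \frac{1}{51641} = \frac{4380}{51641}$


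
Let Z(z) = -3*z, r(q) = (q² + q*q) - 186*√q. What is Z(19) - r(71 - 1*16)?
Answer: -6107 + 186*√55 ≈ -4727.6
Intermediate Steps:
r(q) = -186*√q + 2*q² (r(q) = (q² + q²) - 186*√q = 2*q² - 186*√q = -186*√q + 2*q²)
Z(19) - r(71 - 1*16) = -3*19 - (-186*√(71 - 1*16) + 2*(71 - 1*16)²) = -57 - (-186*√(71 - 16) + 2*(71 - 16)²) = -57 - (-186*√55 + 2*55²) = -57 - (-186*√55 + 2*3025) = -57 - (-186*√55 + 6050) = -57 - (6050 - 186*√55) = -57 + (-6050 + 186*√55) = -6107 + 186*√55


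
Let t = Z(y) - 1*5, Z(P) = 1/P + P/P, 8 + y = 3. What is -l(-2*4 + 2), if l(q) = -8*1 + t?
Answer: 61/5 ≈ 12.200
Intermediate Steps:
y = -5 (y = -8 + 3 = -5)
Z(P) = 1 + 1/P (Z(P) = 1/P + 1 = 1 + 1/P)
t = -21/5 (t = (1 - 5)/(-5) - 1*5 = -1/5*(-4) - 5 = 4/5 - 5 = -21/5 ≈ -4.2000)
l(q) = -61/5 (l(q) = -8*1 - 21/5 = -8 - 21/5 = -61/5)
-l(-2*4 + 2) = -1*(-61/5) = 61/5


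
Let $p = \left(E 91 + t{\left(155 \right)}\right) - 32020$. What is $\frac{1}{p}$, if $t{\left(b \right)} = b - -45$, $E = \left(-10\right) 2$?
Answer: $- \frac{1}{33640} \approx -2.9727 \cdot 10^{-5}$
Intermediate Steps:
$E = -20$
$t{\left(b \right)} = 45 + b$ ($t{\left(b \right)} = b + 45 = 45 + b$)
$p = -33640$ ($p = \left(\left(-20\right) 91 + \left(45 + 155\right)\right) - 32020 = \left(-1820 + 200\right) - 32020 = -1620 - 32020 = -33640$)
$\frac{1}{p} = \frac{1}{-33640} = - \frac{1}{33640}$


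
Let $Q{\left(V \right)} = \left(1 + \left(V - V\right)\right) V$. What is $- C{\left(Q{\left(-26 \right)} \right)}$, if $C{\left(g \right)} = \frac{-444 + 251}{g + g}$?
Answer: $- \frac{193}{52} \approx -3.7115$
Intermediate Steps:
$Q{\left(V \right)} = V$ ($Q{\left(V \right)} = \left(1 + 0\right) V = 1 V = V$)
$C{\left(g \right)} = - \frac{193}{2 g}$
$- C{\left(Q{\left(-26 \right)} \right)} = - \frac{-193}{2 \left(-26\right)} = - \frac{\left(-193\right) \left(-1\right)}{2 \cdot 26} = \left(-1\right) \frac{193}{52} = - \frac{193}{52}$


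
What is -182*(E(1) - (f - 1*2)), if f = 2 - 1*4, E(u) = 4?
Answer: -1456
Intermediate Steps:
f = -2 (f = 2 - 4 = -2)
-182*(E(1) - (f - 1*2)) = -182*(4 - (-2 - 1*2)) = -182*(4 - (-2 - 2)) = -182*(4 - 1*(-4)) = -182*(4 + 4) = -182*8 = -1456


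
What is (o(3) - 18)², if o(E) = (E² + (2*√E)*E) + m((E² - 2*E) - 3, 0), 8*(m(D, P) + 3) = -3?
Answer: 16713/64 - 297*√3/2 ≈ 3.9311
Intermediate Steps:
m(D, P) = -27/8 (m(D, P) = -3 + (⅛)*(-3) = -3 - 3/8 = -27/8)
o(E) = -27/8 + E² + 2*E^(3/2) (o(E) = (E² + (2*√E)*E) - 27/8 = (E² + 2*E^(3/2)) - 27/8 = -27/8 + E² + 2*E^(3/2))
(o(3) - 18)² = ((-27/8 + 3² + 2*3^(3/2)) - 18)² = ((-27/8 + 9 + 2*(3*√3)) - 18)² = ((-27/8 + 9 + 6*√3) - 18)² = ((45/8 + 6*√3) - 18)² = (-99/8 + 6*√3)²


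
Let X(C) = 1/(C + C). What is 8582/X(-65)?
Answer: -1115660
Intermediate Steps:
X(C) = 1/(2*C)
8582/X(-65) = 8582/(((½)/(-65))) = 8582/(((½)*(-1/65))) = 8582/(-1/130) = 8582*(-130) = -1115660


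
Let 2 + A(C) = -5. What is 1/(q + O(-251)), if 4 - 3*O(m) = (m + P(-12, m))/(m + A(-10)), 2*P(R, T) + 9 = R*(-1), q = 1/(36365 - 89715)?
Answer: 41292900/41745601 ≈ 0.98916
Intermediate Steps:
q = -1/53350 (q = 1/(-53350) = -1/53350 ≈ -1.8744e-5)
P(R, T) = -9/2 - R/2 (P(R, T) = -9/2 + (R*(-1))/2 = -9/2 + (-R)/2 = -9/2 - R/2)
A(C) = -7 (A(C) = -2 - 5 = -7)
O(m) = 4/3 - (3/2 + m)/(3*(-7 + m)) (O(m) = 4/3 - (m + (-9/2 - ½*(-12)))/(3*(m - 7)) = 4/3 - (m + (-9/2 + 6))/(3*(-7 + m)) = 4/3 - (m + 3/2)/(3*(-7 + m)) = 4/3 - (3/2 + m)/(3*(-7 + m)))
1/(q + O(-251)) = 1/(-1/53350 + (-59/6 - 251)/(-7 - 251)) = 1/(-1/53350 - 1565/6/(-258)) = 1/(-1/53350 - 1/258*(-1565/6)) = 1/(-1/53350 + 1565/1548) = 1/(41745601/41292900) = 41292900/41745601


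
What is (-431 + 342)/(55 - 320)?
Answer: 89/265 ≈ 0.33585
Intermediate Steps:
(-431 + 342)/(55 - 320) = -89/(-265) = -89*(-1/265) = 89/265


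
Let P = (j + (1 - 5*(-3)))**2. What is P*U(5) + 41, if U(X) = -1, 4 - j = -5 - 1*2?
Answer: -688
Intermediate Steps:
j = 11 (j = 4 - (-5 - 1*2) = 4 - (-5 - 2) = 4 - 1*(-7) = 4 + 7 = 11)
P = 729 (P = (11 + (1 - 5*(-3)))**2 = (11 + (1 + 15))**2 = (11 + 16)**2 = 27**2 = 729)
P*U(5) + 41 = 729*(-1) + 41 = -729 + 41 = -688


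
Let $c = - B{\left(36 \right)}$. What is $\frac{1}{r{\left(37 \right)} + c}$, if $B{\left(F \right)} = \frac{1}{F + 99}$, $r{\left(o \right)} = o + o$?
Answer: $\frac{135}{9989} \approx 0.013515$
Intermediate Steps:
$r{\left(o \right)} = 2 o$
$B{\left(F \right)} = \frac{1}{99 + F}$
$c = - \frac{1}{135}$ ($c = - \frac{1}{99 + 36} = - \frac{1}{135} \approx -0.0074074$)
$\frac{1}{r{\left(37 \right)} + c} = \frac{1}{2 \cdot 37 - \frac{1}{135}} = \frac{1}{74 - \frac{1}{135}} = \frac{1}{\frac{9989}{135}} = \frac{135}{9989}$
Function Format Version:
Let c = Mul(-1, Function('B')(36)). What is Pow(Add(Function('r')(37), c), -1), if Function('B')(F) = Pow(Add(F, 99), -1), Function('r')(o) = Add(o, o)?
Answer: Rational(135, 9989) ≈ 0.013515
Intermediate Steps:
Function('r')(o) = Mul(2, o)
Function('B')(F) = Pow(Add(99, F), -1)
c = Rational(-1, 135) (c = Mul(-1, Pow(Add(99, 36), -1)) = Mul(-1, Pow(135, -1)) = Mul(-1, Rational(1, 135)) = Rational(-1, 135) ≈ -0.0074074)
Pow(Add(Function('r')(37), c), -1) = Pow(Add(Mul(2, 37), Rational(-1, 135)), -1) = Pow(Add(74, Rational(-1, 135)), -1) = Pow(Rational(9989, 135), -1) = Rational(135, 9989)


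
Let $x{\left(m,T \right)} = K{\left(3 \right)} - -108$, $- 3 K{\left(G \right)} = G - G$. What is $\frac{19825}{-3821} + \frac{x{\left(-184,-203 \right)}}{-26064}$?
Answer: $- \frac{14364763}{2766404} \approx -5.1926$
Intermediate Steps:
$K{\left(G \right)} = 0$ ($K{\left(G \right)} = - \frac{G - G}{3} = \left(- \frac{1}{3}\right) 0 = 0$)
$x{\left(m,T \right)} = 108$ ($x{\left(m,T \right)} = 0 - -108 = 0 + 108 = 108$)
$\frac{19825}{-3821} + \frac{x{\left(-184,-203 \right)}}{-26064} = \frac{19825}{-3821} + \frac{108}{-26064} = 19825 \left(- \frac{1}{3821}\right) + 108 \left(- \frac{1}{26064}\right) = - \frac{19825}{3821} - \frac{3}{724} = - \frac{14364763}{2766404}$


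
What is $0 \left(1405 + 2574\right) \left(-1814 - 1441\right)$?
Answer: $0$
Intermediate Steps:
$0 \left(1405 + 2574\right) \left(-1814 - 1441\right) = 0 \cdot 3979 \left(-3255\right) = 0 \left(-12951645\right) = 0$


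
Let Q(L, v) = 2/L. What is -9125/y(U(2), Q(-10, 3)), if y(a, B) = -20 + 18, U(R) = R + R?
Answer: 9125/2 ≈ 4562.5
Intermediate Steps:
U(R) = 2*R
y(a, B) = -2
-9125/y(U(2), Q(-10, 3)) = -9125/(-2) = -9125*(-1/2) = 9125/2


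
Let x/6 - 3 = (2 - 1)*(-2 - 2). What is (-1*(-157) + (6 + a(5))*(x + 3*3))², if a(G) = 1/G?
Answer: 770884/25 ≈ 30835.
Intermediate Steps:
x = -6 (x = 18 + 6*((2 - 1)*(-2 - 2)) = 18 + 6*(1*(-4)) = 18 + 6*(-4) = 18 - 24 = -6)
(-1*(-157) + (6 + a(5))*(x + 3*3))² = (-1*(-157) + (6 + 1/5)*(-6 + 3*3))² = (157 + (6 + ⅕)*(-6 + 9))² = (157 + (31/5)*3)² = (157 + 93/5)² = (878/5)² = 770884/25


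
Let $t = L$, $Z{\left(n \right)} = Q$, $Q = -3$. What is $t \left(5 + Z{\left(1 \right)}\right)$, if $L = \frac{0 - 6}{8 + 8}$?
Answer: $- \frac{3}{4} \approx -0.75$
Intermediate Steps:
$L = - \frac{3}{8}$ ($L = - \frac{6}{16} = \left(-6\right) \frac{1}{16} = - \frac{3}{8} \approx -0.375$)
$Z{\left(n \right)} = -3$
$t = - \frac{3}{8} \approx -0.375$
$t \left(5 + Z{\left(1 \right)}\right) = - \frac{3 \left(5 - 3\right)}{8} = \left(- \frac{3}{8}\right) 2 = - \frac{3}{4}$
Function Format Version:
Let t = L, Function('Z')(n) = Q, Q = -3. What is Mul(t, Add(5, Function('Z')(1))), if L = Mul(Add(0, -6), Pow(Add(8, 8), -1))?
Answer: Rational(-3, 4) ≈ -0.75000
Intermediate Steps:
L = Rational(-3, 8) (L = Mul(-6, Pow(16, -1)) = Mul(-6, Rational(1, 16)) = Rational(-3, 8) ≈ -0.37500)
Function('Z')(n) = -3
t = Rational(-3, 8) ≈ -0.37500
Mul(t, Add(5, Function('Z')(1))) = Mul(Rational(-3, 8), Add(5, -3)) = Mul(Rational(-3, 8), 2) = Rational(-3, 4)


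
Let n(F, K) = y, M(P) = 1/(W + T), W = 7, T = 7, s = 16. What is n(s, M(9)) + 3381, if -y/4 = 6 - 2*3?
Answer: 3381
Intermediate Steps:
y = 0 (y = -4*(6 - 2*3) = -4*(6 - 6) = -4*0 = 0)
M(P) = 1/14 (M(P) = 1/(7 + 7) = 1/14)
n(F, K) = 0
n(s, M(9)) + 3381 = 0 + 3381 = 3381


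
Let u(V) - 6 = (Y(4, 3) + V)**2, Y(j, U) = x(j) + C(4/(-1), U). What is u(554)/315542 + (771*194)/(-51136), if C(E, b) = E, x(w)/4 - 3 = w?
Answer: -7528213217/4033888928 ≈ -1.8662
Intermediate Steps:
x(w) = 12 + 4*w
Y(j, U) = 8 + 4*j (Y(j, U) = (12 + 4*j) + 4/(-1) = (12 + 4*j) + 4*(-1) = (12 + 4*j) - 4 = 8 + 4*j)
u(V) = 6 + (24 + V)**2 (u(V) = 6 + ((8 + 4*4) + V)**2 = 6 + ((8 + 16) + V)**2 = 6 + (24 + V)**2)
u(554)/315542 + (771*194)/(-51136) = (6 + (24 + 554)**2)/315542 + (771*194)/(-51136) = (6 + 578**2)*(1/315542) + 149574*(-1/51136) = (6 + 334084)*(1/315542) - 74787/25568 = 334090*(1/315542) - 74787/25568 = 167045/157771 - 74787/25568 = -7528213217/4033888928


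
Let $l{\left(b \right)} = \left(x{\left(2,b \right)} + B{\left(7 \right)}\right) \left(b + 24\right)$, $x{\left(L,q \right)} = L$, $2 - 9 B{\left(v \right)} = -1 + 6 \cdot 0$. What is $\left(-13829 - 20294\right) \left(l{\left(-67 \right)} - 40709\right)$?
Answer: $\frac{4177610644}{3} \approx 1.3925 \cdot 10^{9}$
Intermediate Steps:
$B{\left(v \right)} = \frac{1}{3}$ ($B{\left(v \right)} = \frac{2}{9} - \frac{-1 + 6 \cdot 0}{9} = \frac{2}{9} - \frac{-1 + 0}{9} = \frac{2}{9} - - \frac{1}{9} = \frac{2}{9} + \frac{1}{9} = \frac{1}{3}$)
$l{\left(b \right)} = 56 + \frac{7 b}{3}$ ($l{\left(b \right)} = \left(2 + \frac{1}{3}\right) \left(b + 24\right) = \frac{7 \left(24 + b\right)}{3} = 56 + \frac{7 b}{3}$)
$\left(-13829 - 20294\right) \left(l{\left(-67 \right)} - 40709\right) = \left(-13829 - 20294\right) \left(\left(56 + \frac{7}{3} \left(-67\right)\right) - 40709\right) = - 34123 \left(\left(56 - \frac{469}{3}\right) - 40709\right) = - 34123 \left(- \frac{301}{3} - 40709\right) = \left(-34123\right) \left(- \frac{122428}{3}\right) = \frac{4177610644}{3}$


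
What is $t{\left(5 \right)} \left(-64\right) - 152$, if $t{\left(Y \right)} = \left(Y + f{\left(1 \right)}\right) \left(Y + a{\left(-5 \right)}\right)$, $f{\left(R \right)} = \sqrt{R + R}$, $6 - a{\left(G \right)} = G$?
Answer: $-5272 - 1024 \sqrt{2} \approx -6720.2$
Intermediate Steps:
$a{\left(G \right)} = 6 - G$
$f{\left(R \right)} = \sqrt{2} \sqrt{R}$ ($f{\left(R \right)} = \sqrt{2 R} = \sqrt{2} \sqrt{R}$)
$t{\left(Y \right)} = \left(11 + Y\right) \left(Y + \sqrt{2}\right)$ ($t{\left(Y \right)} = \left(Y + \sqrt{2} \sqrt{1}\right) \left(Y + \left(6 - -5\right)\right) = \left(Y + \sqrt{2} \cdot 1\right) \left(Y + \left(6 + 5\right)\right) = \left(Y + \sqrt{2}\right) \left(Y + 11\right) = \left(Y + \sqrt{2}\right) \left(11 + Y\right) = \left(11 + Y\right) \left(Y + \sqrt{2}\right)$)
$t{\left(5 \right)} \left(-64\right) - 152 = \left(5^{2} + 11 \cdot 5 + 11 \sqrt{2} + 5 \sqrt{2}\right) \left(-64\right) - 152 = \left(25 + 55 + 11 \sqrt{2} + 5 \sqrt{2}\right) \left(-64\right) - 152 = \left(80 + 16 \sqrt{2}\right) \left(-64\right) - 152 = \left(-5120 - 1024 \sqrt{2}\right) - 152 = -5272 - 1024 \sqrt{2}$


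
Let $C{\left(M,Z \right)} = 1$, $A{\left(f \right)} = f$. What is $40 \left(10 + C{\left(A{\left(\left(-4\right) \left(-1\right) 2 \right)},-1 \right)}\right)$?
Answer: $440$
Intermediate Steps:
$40 \left(10 + C{\left(A{\left(\left(-4\right) \left(-1\right) 2 \right)},-1 \right)}\right) = 40 \left(10 + 1\right) = 40 \cdot 11 = 440$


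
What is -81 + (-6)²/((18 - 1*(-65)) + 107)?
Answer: -7677/95 ≈ -80.811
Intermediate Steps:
-81 + (-6)²/((18 - 1*(-65)) + 107) = -81 + 36/((18 + 65) + 107) = -81 + 36/(83 + 107) = -81 + 36/190 = -81 + 36*(1/190) = -81 + 18/95 = -7677/95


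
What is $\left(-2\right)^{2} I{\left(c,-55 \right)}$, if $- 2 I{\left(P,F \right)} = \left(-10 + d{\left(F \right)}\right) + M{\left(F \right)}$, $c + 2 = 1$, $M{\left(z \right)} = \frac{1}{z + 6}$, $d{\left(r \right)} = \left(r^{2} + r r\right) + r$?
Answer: $- \frac{586528}{49} \approx -11970.0$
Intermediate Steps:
$d{\left(r \right)} = r + 2 r^{2}$ ($d{\left(r \right)} = \left(r^{2} + r^{2}\right) + r = 2 r^{2} + r = r + 2 r^{2}$)
$M{\left(z \right)} = \frac{1}{6 + z}$
$c = -1$ ($c = -2 + 1 = -1$)
$I{\left(P,F \right)} = 5 - \frac{1}{2 \left(6 + F\right)} - \frac{F \left(1 + 2 F\right)}{2}$ ($I{\left(P,F \right)} = - \frac{\left(-10 + F \left(1 + 2 F\right)\right) + \frac{1}{6 + F}}{2} = - \frac{-10 + \frac{1}{6 + F} + F \left(1 + 2 F\right)}{2} = 5 - \frac{1}{2 \left(6 + F\right)} - \frac{F \left(1 + 2 F\right)}{2}$)
$\left(-2\right)^{2} I{\left(c,-55 \right)} = \left(-2\right)^{2} \frac{-1 + \left(6 - 55\right) \left(10 - - 55 \left(1 + 2 \left(-55\right)\right)\right)}{2 \left(6 - 55\right)} = 4 \frac{-1 - 49 \left(10 - - 55 \left(1 - 110\right)\right)}{2 \left(-49\right)} = 4 \cdot \frac{1}{2} \left(- \frac{1}{49}\right) \left(-1 - 49 \left(10 - \left(-55\right) \left(-109\right)\right)\right) = 4 \cdot \frac{1}{2} \left(- \frac{1}{49}\right) \left(-1 - 49 \left(10 - 5995\right)\right) = 4 \cdot \frac{1}{2} \left(- \frac{1}{49}\right) \left(-1 - -293265\right) = 4 \cdot \frac{1}{2} \left(- \frac{1}{49}\right) \left(-1 + 293265\right) = 4 \cdot \frac{1}{2} \left(- \frac{1}{49}\right) 293264 = 4 \left(- \frac{146632}{49}\right) = - \frac{586528}{49}$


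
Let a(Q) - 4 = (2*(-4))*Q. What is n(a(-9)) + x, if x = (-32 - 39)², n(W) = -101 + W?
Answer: 5016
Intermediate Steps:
a(Q) = 4 - 8*Q (a(Q) = 4 + (2*(-4))*Q = 4 - 8*Q)
x = 5041 (x = (-71)² = 5041)
n(a(-9)) + x = (-101 + (4 - 8*(-9))) + 5041 = (-101 + (4 + 72)) + 5041 = (-101 + 76) + 5041 = -25 + 5041 = 5016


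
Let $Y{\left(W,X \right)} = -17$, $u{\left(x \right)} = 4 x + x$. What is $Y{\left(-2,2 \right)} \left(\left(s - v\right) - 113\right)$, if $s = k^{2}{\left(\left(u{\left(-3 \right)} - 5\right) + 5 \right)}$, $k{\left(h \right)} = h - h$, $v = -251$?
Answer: $-2346$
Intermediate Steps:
$u{\left(x \right)} = 5 x$
$k{\left(h \right)} = 0$
$s = 0$ ($s = 0^{2} = 0$)
$Y{\left(-2,2 \right)} \left(\left(s - v\right) - 113\right) = - 17 \left(\left(0 - -251\right) - 113\right) = - 17 \left(\left(0 + 251\right) - 113\right) = - 17 \left(251 - 113\right) = \left(-17\right) 138 = -2346$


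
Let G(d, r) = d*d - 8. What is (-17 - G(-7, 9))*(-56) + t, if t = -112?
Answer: 3136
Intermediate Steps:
G(d, r) = -8 + d² (G(d, r) = d² - 8 = -8 + d²)
(-17 - G(-7, 9))*(-56) + t = (-17 - (-8 + (-7)²))*(-56) - 112 = (-17 - (-8 + 49))*(-56) - 112 = (-17 - 1*41)*(-56) - 112 = (-17 - 41)*(-56) - 112 = -58*(-56) - 112 = 3248 - 112 = 3136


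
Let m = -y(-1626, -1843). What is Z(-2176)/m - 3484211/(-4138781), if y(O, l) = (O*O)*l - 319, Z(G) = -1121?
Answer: 16977384126393556/20166888301023647 ≈ 0.84184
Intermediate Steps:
y(O, l) = -319 + l*O² (y(O, l) = O²*l - 319 = l*O² - 319 = -319 + l*O²)
m = 4872663787 (m = -(-319 - 1843*(-1626)²) = -(-319 - 1843*2643876) = -(-319 - 4872663468) = -1*(-4872663787) = 4872663787)
Z(-2176)/m - 3484211/(-4138781) = -1121/4872663787 - 3484211/(-4138781) = -1121*1/4872663787 - 3484211*(-1/4138781) = -1121/4872663787 + 3484211/4138781 = 16977384126393556/20166888301023647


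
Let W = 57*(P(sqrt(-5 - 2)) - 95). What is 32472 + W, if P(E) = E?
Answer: 27057 + 57*I*sqrt(7) ≈ 27057.0 + 150.81*I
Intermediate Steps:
W = -5415 + 57*I*sqrt(7) (W = 57*(sqrt(-5 - 2) - 95) = 57*(sqrt(-7) - 95) = 57*(I*sqrt(7) - 95) = 57*(-95 + I*sqrt(7)) = -5415 + 57*I*sqrt(7) ≈ -5415.0 + 150.81*I)
32472 + W = 32472 + (-5415 + 57*I*sqrt(7)) = 27057 + 57*I*sqrt(7)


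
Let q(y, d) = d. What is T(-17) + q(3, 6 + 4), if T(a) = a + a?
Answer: -24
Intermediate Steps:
T(a) = 2*a
T(-17) + q(3, 6 + 4) = 2*(-17) + (6 + 4) = -34 + 10 = -24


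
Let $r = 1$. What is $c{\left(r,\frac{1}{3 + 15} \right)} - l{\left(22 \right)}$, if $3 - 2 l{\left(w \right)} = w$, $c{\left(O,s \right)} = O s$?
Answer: $\frac{86}{9} \approx 9.5556$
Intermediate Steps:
$l{\left(w \right)} = \frac{3}{2} - \frac{w}{2}$
$c{\left(r,\frac{1}{3 + 15} \right)} - l{\left(22 \right)} = 1 \frac{1}{3 + 15} - \left(\frac{3}{2} - 11\right) = 1 \cdot \frac{1}{18} - \left(\frac{3}{2} - 11\right) = 1 \cdot \frac{1}{18} - - \frac{19}{2} = \frac{1}{18} + \frac{19}{2} = \frac{86}{9}$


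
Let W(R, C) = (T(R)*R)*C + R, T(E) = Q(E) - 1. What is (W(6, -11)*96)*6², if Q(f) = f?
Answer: -1119744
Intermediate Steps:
T(E) = -1 + E (T(E) = E - 1 = -1 + E)
W(R, C) = R + C*R*(-1 + R) (W(R, C) = ((-1 + R)*R)*C + R = (R*(-1 + R))*C + R = C*R*(-1 + R) + R = R + C*R*(-1 + R))
(W(6, -11)*96)*6² = ((6*(1 - 11*(-1 + 6)))*96)*6² = ((6*(1 - 11*5))*96)*36 = ((6*(1 - 55))*96)*36 = ((6*(-54))*96)*36 = -324*96*36 = -31104*36 = -1119744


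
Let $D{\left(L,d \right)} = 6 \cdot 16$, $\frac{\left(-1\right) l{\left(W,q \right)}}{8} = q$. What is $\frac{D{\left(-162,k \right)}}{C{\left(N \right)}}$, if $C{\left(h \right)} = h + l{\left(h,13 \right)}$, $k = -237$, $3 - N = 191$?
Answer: $- \frac{24}{73} \approx -0.32877$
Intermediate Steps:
$l{\left(W,q \right)} = - 8 q$
$N = -188$ ($N = 3 - 191 = -188$)
$D{\left(L,d \right)} = 96$
$C{\left(h \right)} = -104 + h$ ($C{\left(h \right)} = h - 104 = -104 + h$)
$\frac{D{\left(-162,k \right)}}{C{\left(N \right)}} = \frac{96}{-104 - 188} = \frac{96}{-292} = 96 \left(- \frac{1}{292}\right) = - \frac{24}{73}$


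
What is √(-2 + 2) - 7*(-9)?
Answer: 63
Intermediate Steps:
√(-2 + 2) - 7*(-9) = √0 + 63 = 0 + 63 = 63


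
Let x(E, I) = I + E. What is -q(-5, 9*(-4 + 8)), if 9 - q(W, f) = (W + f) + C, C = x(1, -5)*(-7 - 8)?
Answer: 82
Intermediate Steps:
x(E, I) = E + I
C = 60 (C = (1 - 5)*(-7 - 8) = -4*(-15) = 60)
q(W, f) = -51 - W - f (q(W, f) = 9 - ((W + f) + 60) = 9 - (60 + W + f) = 9 + (-60 - W - f) = -51 - W - f)
-q(-5, 9*(-4 + 8)) = -(-51 - 1*(-5) - 9*(-4 + 8)) = -(-51 + 5 - 9*4) = -(-51 + 5 - 1*36) = -(-51 + 5 - 36) = -1*(-82) = 82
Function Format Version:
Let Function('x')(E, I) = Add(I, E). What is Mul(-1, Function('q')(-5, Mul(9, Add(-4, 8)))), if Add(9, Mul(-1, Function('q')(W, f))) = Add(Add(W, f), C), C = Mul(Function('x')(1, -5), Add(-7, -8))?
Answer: 82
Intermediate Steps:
Function('x')(E, I) = Add(E, I)
C = 60 (C = Mul(Add(1, -5), Add(-7, -8)) = Mul(-4, -15) = 60)
Function('q')(W, f) = Add(-51, Mul(-1, W), Mul(-1, f)) (Function('q')(W, f) = Add(9, Mul(-1, Add(Add(W, f), 60))) = Add(9, Mul(-1, Add(60, W, f))) = Add(9, Add(-60, Mul(-1, W), Mul(-1, f))) = Add(-51, Mul(-1, W), Mul(-1, f)))
Mul(-1, Function('q')(-5, Mul(9, Add(-4, 8)))) = Mul(-1, Add(-51, Mul(-1, -5), Mul(-1, Mul(9, Add(-4, 8))))) = Mul(-1, Add(-51, 5, Mul(-1, Mul(9, 4)))) = Mul(-1, Add(-51, 5, Mul(-1, 36))) = Mul(-1, Add(-51, 5, -36)) = Mul(-1, -82) = 82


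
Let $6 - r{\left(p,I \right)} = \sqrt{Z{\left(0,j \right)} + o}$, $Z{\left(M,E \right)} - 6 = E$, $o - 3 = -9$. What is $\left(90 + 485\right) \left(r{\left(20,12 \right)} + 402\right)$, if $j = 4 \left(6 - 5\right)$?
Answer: $233450$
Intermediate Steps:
$o = -6$ ($o = 3 - 9 = -6$)
$j = 4$ ($j = 4 \cdot 1 = 4$)
$Z{\left(M,E \right)} = 6 + E$
$r{\left(p,I \right)} = 4$ ($r{\left(p,I \right)} = 6 - \sqrt{\left(6 + 4\right) - 6} = 6 - \sqrt{10 - 6} = 6 - \sqrt{4} = 6 - 2 = 4$)
$\left(90 + 485\right) \left(r{\left(20,12 \right)} + 402\right) = \left(90 + 485\right) \left(4 + 402\right) = 575 \cdot 406 = 233450$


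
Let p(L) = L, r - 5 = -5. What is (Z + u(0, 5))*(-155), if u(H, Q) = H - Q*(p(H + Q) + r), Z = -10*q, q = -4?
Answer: -2325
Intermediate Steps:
r = 0 (r = 5 - 5 = 0)
Z = 40 (Z = -10*(-4) = 40)
u(H, Q) = H - Q*(H + Q) (u(H, Q) = H - Q*((H + Q) + 0) = H - Q*(H + Q))
(Z + u(0, 5))*(-155) = (40 + (0 - 1*5*(0 + 5)))*(-155) = (40 + (0 - 1*5*5))*(-155) = (40 + (0 - 25))*(-155) = (40 - 25)*(-155) = 15*(-155) = -2325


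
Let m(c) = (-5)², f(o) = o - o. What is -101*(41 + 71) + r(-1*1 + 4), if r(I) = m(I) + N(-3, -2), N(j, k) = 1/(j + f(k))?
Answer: -33862/3 ≈ -11287.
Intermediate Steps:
f(o) = 0
N(j, k) = 1/j (N(j, k) = 1/(j + 0) = 1/j)
m(c) = 25
r(I) = 74/3 (r(I) = 25 + 1/(-3) = 25 - ⅓ = 74/3)
-101*(41 + 71) + r(-1*1 + 4) = -101*(41 + 71) + 74/3 = -101*112 + 74/3 = -11312 + 74/3 = -33862/3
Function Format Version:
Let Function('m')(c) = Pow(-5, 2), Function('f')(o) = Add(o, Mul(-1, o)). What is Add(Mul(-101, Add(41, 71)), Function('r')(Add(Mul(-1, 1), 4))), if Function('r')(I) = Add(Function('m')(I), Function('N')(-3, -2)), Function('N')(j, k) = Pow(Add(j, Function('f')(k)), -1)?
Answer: Rational(-33862, 3) ≈ -11287.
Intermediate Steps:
Function('f')(o) = 0
Function('N')(j, k) = Pow(j, -1) (Function('N')(j, k) = Pow(Add(j, 0), -1) = Pow(j, -1))
Function('m')(c) = 25
Function('r')(I) = Rational(74, 3) (Function('r')(I) = Add(25, Pow(-3, -1)) = Add(25, Rational(-1, 3)) = Rational(74, 3))
Add(Mul(-101, Add(41, 71)), Function('r')(Add(Mul(-1, 1), 4))) = Add(Mul(-101, Add(41, 71)), Rational(74, 3)) = Add(Mul(-101, 112), Rational(74, 3)) = Add(-11312, Rational(74, 3)) = Rational(-33862, 3)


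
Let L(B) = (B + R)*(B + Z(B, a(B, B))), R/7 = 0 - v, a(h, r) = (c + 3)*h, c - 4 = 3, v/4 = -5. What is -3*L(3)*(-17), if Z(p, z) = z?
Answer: 240669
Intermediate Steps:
v = -20 (v = 4*(-5) = -20)
c = 7 (c = 4 + 3 = 7)
a(h, r) = 10*h (a(h, r) = (7 + 3)*h = 10*h)
R = 140 (R = 7*(0 - 1*(-20)) = 7*(0 + 20) = 7*20 = 140)
L(B) = 11*B*(140 + B) (L(B) = (B + 140)*(B + 10*B) = (140 + B)*(11*B) = 11*B*(140 + B))
-3*L(3)*(-17) = -33*3*(140 + 3)*(-17) = -33*3*143*(-17) = -3*4719*(-17) = -14157*(-17) = 240669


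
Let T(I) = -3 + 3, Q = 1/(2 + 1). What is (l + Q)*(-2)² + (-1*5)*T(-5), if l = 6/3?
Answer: 28/3 ≈ 9.3333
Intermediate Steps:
l = 2 (l = 6*(⅓) = 2)
Q = ⅓ (Q = 1/3 = ⅓ ≈ 0.33333)
T(I) = 0
(l + Q)*(-2)² + (-1*5)*T(-5) = (2 + ⅓)*(-2)² - 1*5*0 = (7/3)*4 - 5*0 = 28/3 + 0 = 28/3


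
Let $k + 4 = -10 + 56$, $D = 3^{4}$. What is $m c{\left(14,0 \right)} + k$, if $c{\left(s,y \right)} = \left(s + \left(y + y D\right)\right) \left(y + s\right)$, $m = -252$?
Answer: $-49350$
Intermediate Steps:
$D = 81$
$c{\left(s,y \right)} = \left(s + y\right) \left(s + 82 y\right)$ ($c{\left(s,y \right)} = \left(s + \left(y + y 81\right)\right) \left(y + s\right) = \left(s + \left(y + 81 y\right)\right) \left(s + y\right) = \left(s + 82 y\right) \left(s + y\right) = \left(s + y\right) \left(s + 82 y\right)$)
$k = 42$ ($k = -4 + \left(-10 + 56\right) = -4 + 46 = 42$)
$m c{\left(14,0 \right)} + k = - 252 \left(14^{2} + 82 \cdot 0^{2} + 83 \cdot 14 \cdot 0\right) + 42 = - 252 \left(196 + 82 \cdot 0 + 0\right) + 42 = - 252 \left(196 + 0 + 0\right) + 42 = \left(-252\right) 196 + 42 = -49392 + 42 = -49350$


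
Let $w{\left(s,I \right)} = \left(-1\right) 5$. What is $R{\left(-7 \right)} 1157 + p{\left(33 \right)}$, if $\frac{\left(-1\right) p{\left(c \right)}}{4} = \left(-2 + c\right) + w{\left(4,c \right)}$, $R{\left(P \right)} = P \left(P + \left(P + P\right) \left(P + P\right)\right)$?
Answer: $-1530815$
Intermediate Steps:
$w{\left(s,I \right)} = -5$
$R{\left(P \right)} = P \left(P + 4 P^{2}\right)$ ($R{\left(P \right)} = P \left(P + 2 P 2 P\right) = P \left(P + 4 P^{2}\right)$)
$p{\left(c \right)} = 28 - 4 c$ ($p{\left(c \right)} = - 4 \left(\left(-2 + c\right) - 5\right) = - 4 \left(-7 + c\right) = 28 - 4 c$)
$R{\left(-7 \right)} 1157 + p{\left(33 \right)} = \left(-7\right)^{2} \left(1 + 4 \left(-7\right)\right) 1157 + \left(28 - 132\right) = 49 \left(1 - 28\right) 1157 + \left(28 - 132\right) = 49 \left(-27\right) 1157 - 104 = \left(-1323\right) 1157 - 104 = -1530711 - 104 = -1530815$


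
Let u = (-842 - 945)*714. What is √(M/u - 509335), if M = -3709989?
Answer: I*√92130634140398182/425306 ≈ 713.67*I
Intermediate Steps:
u = -1275918 (u = -1787*714 = -1275918)
√(M/u - 509335) = √(-3709989/(-1275918) - 509335) = √(-3709989*(-1/1275918) - 509335) = √(1236663/425306 - 509335) = √(-216621994847/425306) = I*√92130634140398182/425306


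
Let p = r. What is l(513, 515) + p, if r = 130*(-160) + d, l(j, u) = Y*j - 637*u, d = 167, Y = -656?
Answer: -685216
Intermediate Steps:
l(j, u) = -656*j - 637*u
r = -20633 (r = 130*(-160) + 167 = -20800 + 167 = -20633)
p = -20633
l(513, 515) + p = (-656*513 - 637*515) - 20633 = (-336528 - 328055) - 20633 = -664583 - 20633 = -685216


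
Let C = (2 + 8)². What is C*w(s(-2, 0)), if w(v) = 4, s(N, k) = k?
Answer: 400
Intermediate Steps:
C = 100 (C = 10² = 100)
C*w(s(-2, 0)) = 100*4 = 400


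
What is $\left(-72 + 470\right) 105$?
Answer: $41790$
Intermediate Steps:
$\left(-72 + 470\right) 105 = 398 \cdot 105 = 41790$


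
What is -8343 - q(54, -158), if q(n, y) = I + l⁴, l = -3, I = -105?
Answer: -8319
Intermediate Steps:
q(n, y) = -24 (q(n, y) = -105 + (-3)⁴ = -105 + 81 = -24)
-8343 - q(54, -158) = -8343 - 1*(-24) = -8343 + 24 = -8319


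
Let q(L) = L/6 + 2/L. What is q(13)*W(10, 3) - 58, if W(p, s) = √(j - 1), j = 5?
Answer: -2081/39 ≈ -53.359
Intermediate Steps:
q(L) = 2/L + L/6 (q(L) = L*(⅙) + 2/L = L/6 + 2/L = 2/L + L/6)
W(p, s) = 2 (W(p, s) = √(5 - 1) = √4 = 2)
q(13)*W(10, 3) - 58 = (2/13 + (⅙)*13)*2 - 58 = (2*(1/13) + 13/6)*2 - 58 = (2/13 + 13/6)*2 - 58 = (181/78)*2 - 58 = 181/39 - 58 = -2081/39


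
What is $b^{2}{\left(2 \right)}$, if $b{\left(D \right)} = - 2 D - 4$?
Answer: $64$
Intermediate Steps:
$b{\left(D \right)} = -4 - 2 D$
$b^{2}{\left(2 \right)} = \left(-4 - 4\right)^{2} = \left(-8\right)^{2} = 64$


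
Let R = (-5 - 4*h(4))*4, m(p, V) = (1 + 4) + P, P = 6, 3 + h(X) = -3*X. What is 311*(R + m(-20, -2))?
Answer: 71841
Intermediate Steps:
h(X) = -3 - 3*X
m(p, V) = 11 (m(p, V) = (1 + 4) + 6 = 5 + 6 = 11)
R = 220 (R = (-5 - 4*(-3 - 3*4))*4 = (-5 - 4*(-3 - 12))*4 = (-5 - 4*(-15))*4 = (-5 + 60)*4 = 55*4 = 220)
311*(R + m(-20, -2)) = 311*(220 + 11) = 311*231 = 71841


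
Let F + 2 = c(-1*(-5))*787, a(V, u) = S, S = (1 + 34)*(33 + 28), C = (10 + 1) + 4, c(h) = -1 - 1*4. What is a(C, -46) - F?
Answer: 6072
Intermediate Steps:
c(h) = -5 (c(h) = -1 - 4 = -5)
C = 15 (C = 11 + 4 = 15)
S = 2135 (S = 35*61 = 2135)
a(V, u) = 2135
F = -3937 (F = -2 - 5*787 = -2 - 3935 = -3937)
a(C, -46) - F = 2135 - 1*(-3937) = 2135 + 3937 = 6072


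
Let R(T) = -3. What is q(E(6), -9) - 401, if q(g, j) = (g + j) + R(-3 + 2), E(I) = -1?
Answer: -414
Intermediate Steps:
q(g, j) = -3 + g + j (q(g, j) = (g + j) - 3 = -3 + g + j)
q(E(6), -9) - 401 = (-3 - 1 - 9) - 401 = -13 - 401 = -414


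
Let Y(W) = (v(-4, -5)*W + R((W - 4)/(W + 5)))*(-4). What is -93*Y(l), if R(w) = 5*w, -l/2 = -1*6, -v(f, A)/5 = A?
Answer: 1912080/17 ≈ 1.1248e+5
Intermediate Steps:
v(f, A) = -5*A
l = 12 (l = -(-2)*6 = -2*(-6) = 12)
Y(W) = -100*W - 20*(-4 + W)/(5 + W) (Y(W) = ((-5*(-5))*W + 5*((W - 4)/(W + 5)))*(-4) = (25*W + 5*((-4 + W)/(5 + W)))*(-4) = (25*W + 5*(-4 + W)/(5 + W))*(-4) = -100*W - 20*(-4 + W)/(5 + W))
-93*Y(l) = -1860*(4 - 26*12 - 5*12²)/(5 + 12) = -1860*(4 - 312 - 5*144)/17 = -1860*(4 - 312 - 720)/17 = -1860*(-1028)/17 = -93*(-20560/17) = 1912080/17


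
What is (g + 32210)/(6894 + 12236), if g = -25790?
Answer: 642/1913 ≈ 0.33560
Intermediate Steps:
(g + 32210)/(6894 + 12236) = (-25790 + 32210)/(6894 + 12236) = 6420/19130 = 6420*(1/19130) = 642/1913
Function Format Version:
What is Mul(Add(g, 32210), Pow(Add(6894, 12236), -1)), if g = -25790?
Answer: Rational(642, 1913) ≈ 0.33560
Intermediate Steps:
Mul(Add(g, 32210), Pow(Add(6894, 12236), -1)) = Mul(Add(-25790, 32210), Pow(Add(6894, 12236), -1)) = Mul(6420, Pow(19130, -1)) = Mul(6420, Rational(1, 19130)) = Rational(642, 1913)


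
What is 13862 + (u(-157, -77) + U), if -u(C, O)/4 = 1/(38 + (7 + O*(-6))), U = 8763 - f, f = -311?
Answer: 11628548/507 ≈ 22936.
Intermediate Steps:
U = 9074 (U = 8763 - 1*(-311) = 8763 + 311 = 9074)
u(C, O) = -4/(45 - 6*O) (u(C, O) = -4/(38 + (7 + O*(-6))) = -4/(38 + (7 - 6*O)) = -4/(45 - 6*O))
13862 + (u(-157, -77) + U) = 13862 + (4/(3*(-15 + 2*(-77))) + 9074) = 13862 + (4/(3*(-15 - 154)) + 9074) = 13862 + ((4/3)/(-169) + 9074) = 13862 + ((4/3)*(-1/169) + 9074) = 13862 + (-4/507 + 9074) = 13862 + 4600514/507 = 11628548/507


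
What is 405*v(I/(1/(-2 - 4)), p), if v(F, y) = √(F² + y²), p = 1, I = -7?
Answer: 405*√1765 ≈ 17015.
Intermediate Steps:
405*v(I/(1/(-2 - 4)), p) = 405*√((-7/(1/(-2 - 4)))² + 1²) = 405*√((-7/(1/(-6)))² + 1) = 405*√((-7/(-⅙))² + 1) = 405*√((-7*(-6))² + 1) = 405*√(42² + 1) = 405*√(1764 + 1) = 405*√1765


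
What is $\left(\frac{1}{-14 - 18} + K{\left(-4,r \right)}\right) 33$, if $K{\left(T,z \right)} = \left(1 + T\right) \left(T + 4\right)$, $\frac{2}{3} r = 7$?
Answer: $- \frac{33}{32} \approx -1.0313$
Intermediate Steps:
$r = \frac{21}{2}$ ($r = \frac{3}{2} \cdot 7 = \frac{21}{2} \approx 10.5$)
$K{\left(T,z \right)} = \left(1 + T\right) \left(4 + T\right)$
$\left(\frac{1}{-14 - 18} + K{\left(-4,r \right)}\right) 33 = \left(\frac{1}{-14 - 18} + \left(4 + \left(-4\right)^{2} + 5 \left(-4\right)\right)\right) 33 = \left(\frac{1}{-32} + \left(4 + 16 - 20\right)\right) 33 = \left(- \frac{1}{32} + 0\right) 33 = \left(- \frac{1}{32}\right) 33 = - \frac{33}{32}$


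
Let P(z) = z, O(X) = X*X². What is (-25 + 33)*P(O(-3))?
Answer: -216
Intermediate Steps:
O(X) = X³
(-25 + 33)*P(O(-3)) = (-25 + 33)*(-3)³ = 8*(-27) = -216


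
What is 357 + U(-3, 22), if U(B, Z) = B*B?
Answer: 366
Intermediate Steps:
U(B, Z) = B²
357 + U(-3, 22) = 357 + (-3)² = 357 + 9 = 366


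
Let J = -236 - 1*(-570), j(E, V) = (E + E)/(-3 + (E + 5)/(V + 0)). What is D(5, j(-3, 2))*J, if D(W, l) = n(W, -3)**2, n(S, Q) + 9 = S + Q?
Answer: 16366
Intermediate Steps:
n(S, Q) = -9 + Q + S (n(S, Q) = -9 + (S + Q) = -9 + (Q + S) = -9 + Q + S)
j(E, V) = 2*E/(-3 + (5 + E)/V) (j(E, V) = (2*E)/(-3 + (5 + E)/V) = 2*E/(-3 + (5 + E)/V))
D(W, l) = (-12 + W)**2 (D(W, l) = (-9 - 3 + W)**2 = (-12 + W)**2)
J = 334 (J = -236 + 570 = 334)
D(5, j(-3, 2))*J = (-12 + 5)**2*334 = (-7)**2*334 = 49*334 = 16366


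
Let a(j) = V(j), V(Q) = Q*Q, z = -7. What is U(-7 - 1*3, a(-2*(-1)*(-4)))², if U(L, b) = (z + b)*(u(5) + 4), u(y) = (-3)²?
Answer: 549081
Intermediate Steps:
V(Q) = Q²
a(j) = j²
u(y) = 9
U(L, b) = -91 + 13*b (U(L, b) = (-7 + b)*(9 + 4) = (-7 + b)*13 = -91 + 13*b)
U(-7 - 1*3, a(-2*(-1)*(-4)))² = (-91 + 13*(-2*(-1)*(-4))²)² = (-91 + 13*(2*(-4))²)² = (-91 + 13*(-8)²)² = (-91 + 13*64)² = (-91 + 832)² = 741² = 549081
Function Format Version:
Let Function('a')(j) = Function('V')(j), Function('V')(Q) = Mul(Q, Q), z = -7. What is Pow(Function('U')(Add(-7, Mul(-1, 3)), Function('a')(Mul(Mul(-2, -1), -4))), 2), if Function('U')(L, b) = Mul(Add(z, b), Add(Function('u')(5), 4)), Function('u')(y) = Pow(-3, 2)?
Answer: 549081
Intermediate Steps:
Function('V')(Q) = Pow(Q, 2)
Function('a')(j) = Pow(j, 2)
Function('u')(y) = 9
Function('U')(L, b) = Add(-91, Mul(13, b)) (Function('U')(L, b) = Mul(Add(-7, b), Add(9, 4)) = Mul(Add(-7, b), 13) = Add(-91, Mul(13, b)))
Pow(Function('U')(Add(-7, Mul(-1, 3)), Function('a')(Mul(Mul(-2, -1), -4))), 2) = Pow(Add(-91, Mul(13, Pow(Mul(Mul(-2, -1), -4), 2))), 2) = Pow(Add(-91, Mul(13, Pow(Mul(2, -4), 2))), 2) = Pow(Add(-91, Mul(13, Pow(-8, 2))), 2) = Pow(Add(-91, Mul(13, 64)), 2) = Pow(Add(-91, 832), 2) = Pow(741, 2) = 549081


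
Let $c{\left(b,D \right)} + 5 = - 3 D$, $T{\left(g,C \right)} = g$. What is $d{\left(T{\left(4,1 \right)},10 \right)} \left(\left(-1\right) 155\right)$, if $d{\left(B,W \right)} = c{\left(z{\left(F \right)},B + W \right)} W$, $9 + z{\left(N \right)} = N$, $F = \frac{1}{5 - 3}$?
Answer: $72850$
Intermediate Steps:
$F = \frac{1}{2} \approx 0.5$
$z{\left(N \right)} = -9 + N$
$c{\left(b,D \right)} = -5 - 3 D$
$d{\left(B,W \right)} = W \left(-5 - 3 B - 3 W\right)$ ($d{\left(B,W \right)} = \left(-5 - 3 \left(B + W\right)\right) W = \left(-5 - \left(3 B + 3 W\right)\right) W = \left(-5 - 3 B - 3 W\right) W = W \left(-5 - 3 B - 3 W\right)$)
$d{\left(T{\left(4,1 \right)},10 \right)} \left(\left(-1\right) 155\right) = \left(-1\right) 10 \left(5 + 3 \cdot 4 + 3 \cdot 10\right) \left(\left(-1\right) 155\right) = \left(-1\right) 10 \left(5 + 12 + 30\right) \left(-155\right) = \left(-1\right) 10 \cdot 47 \left(-155\right) = \left(-470\right) \left(-155\right) = 72850$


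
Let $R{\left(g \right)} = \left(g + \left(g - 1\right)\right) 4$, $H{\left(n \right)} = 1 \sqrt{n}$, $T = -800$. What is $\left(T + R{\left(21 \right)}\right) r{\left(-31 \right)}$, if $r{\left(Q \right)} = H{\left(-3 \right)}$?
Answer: $- 636 i \sqrt{3} \approx - 1101.6 i$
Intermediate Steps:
$H{\left(n \right)} = \sqrt{n}$
$R{\left(g \right)} = -4 + 8 g$ ($R{\left(g \right)} = \left(g + \left(g - 1\right)\right) 4 = \left(g + \left(-1 + g\right)\right) 4 = \left(-1 + 2 g\right) 4 = -4 + 8 g$)
$r{\left(Q \right)} = i \sqrt{3}$ ($r{\left(Q \right)} = \sqrt{-3} = i \sqrt{3}$)
$\left(T + R{\left(21 \right)}\right) r{\left(-31 \right)} = \left(-800 + \left(-4 + 8 \cdot 21\right)\right) i \sqrt{3} = \left(-800 + \left(-4 + 168\right)\right) i \sqrt{3} = \left(-800 + 164\right) i \sqrt{3} = - 636 i \sqrt{3}$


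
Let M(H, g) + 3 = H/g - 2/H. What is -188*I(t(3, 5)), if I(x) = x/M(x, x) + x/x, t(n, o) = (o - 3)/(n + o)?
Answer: -1833/10 ≈ -183.30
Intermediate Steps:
M(H, g) = -3 - 2/H + H/g (M(H, g) = -3 + (H/g - 2/H) = -3 + (-2/H + H/g) = -3 - 2/H + H/g)
t(n, o) = (-3 + o)/(n + o)
I(x) = 1 + x/(-2 - 2/x) (I(x) = x/(-3 - 2/x + x/x) + x/x = x/(-3 - 2/x + 1) + 1 = x/(-2 - 2/x) + 1 = 1 + x/(-2 - 2/x))
-188*I(t(3, 5)) = -188*(1 + (-3 + 5)/(3 + 5) - (-3 + 5)²/(3 + 5)²/2)/(1 + (-3 + 5)/(3 + 5)) = -188*(1 + 2/8 - (2/8)²/2)/(1 + 2/8) = -188*(1 + (⅛)*2 - ((⅛)*2)²/2)/(1 + (⅛)*2) = -188*(1 + ¼ - (¼)²/2)/(1 + ¼) = -188*(1 + ¼ - ½*1/16)/5/4 = -752*(1 + ¼ - 1/32)/5 = -752*39/(5*32) = -188*39/40 = -1833/10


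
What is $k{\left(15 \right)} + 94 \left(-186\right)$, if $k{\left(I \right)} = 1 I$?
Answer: $-17469$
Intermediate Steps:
$k{\left(I \right)} = I$
$k{\left(15 \right)} + 94 \left(-186\right) = 15 + 94 \left(-186\right) = 15 - 17484 = -17469$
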